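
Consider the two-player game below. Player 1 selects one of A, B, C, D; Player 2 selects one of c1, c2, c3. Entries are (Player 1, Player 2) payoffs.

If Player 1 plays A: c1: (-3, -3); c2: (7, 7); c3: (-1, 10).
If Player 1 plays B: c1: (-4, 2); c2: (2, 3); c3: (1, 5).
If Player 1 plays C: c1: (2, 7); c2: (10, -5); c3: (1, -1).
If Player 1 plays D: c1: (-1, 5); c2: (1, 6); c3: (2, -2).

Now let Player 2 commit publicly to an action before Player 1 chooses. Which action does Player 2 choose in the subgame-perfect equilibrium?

c1

Work backward from Player 1's decision.
- c1: BR = C, leader payoff 7.
- c2: BR = C, leader payoff -5.
- c3: BR = D, leader payoff -2.
Player 2's induced payoffs are 7, -5, -2, so Player 2 commits to c1. Subgame-perfect outcome: (C, c1) with payoffs (2, 7).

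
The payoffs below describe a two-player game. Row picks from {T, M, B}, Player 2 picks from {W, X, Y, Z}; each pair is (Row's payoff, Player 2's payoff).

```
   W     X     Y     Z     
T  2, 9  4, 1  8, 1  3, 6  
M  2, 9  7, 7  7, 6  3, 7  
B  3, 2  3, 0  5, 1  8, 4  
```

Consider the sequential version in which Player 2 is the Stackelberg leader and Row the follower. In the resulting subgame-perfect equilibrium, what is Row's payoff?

Work backward from Row's decision.
- W: BR = B, leader payoff 2.
- X: BR = M, leader payoff 7.
- Y: BR = T, leader payoff 1.
- Z: BR = B, leader payoff 4.
Among 2, 7, 1, 4, the best is 7 at X. Subgame-perfect outcome: (M, X) with payoffs (7, 7).

7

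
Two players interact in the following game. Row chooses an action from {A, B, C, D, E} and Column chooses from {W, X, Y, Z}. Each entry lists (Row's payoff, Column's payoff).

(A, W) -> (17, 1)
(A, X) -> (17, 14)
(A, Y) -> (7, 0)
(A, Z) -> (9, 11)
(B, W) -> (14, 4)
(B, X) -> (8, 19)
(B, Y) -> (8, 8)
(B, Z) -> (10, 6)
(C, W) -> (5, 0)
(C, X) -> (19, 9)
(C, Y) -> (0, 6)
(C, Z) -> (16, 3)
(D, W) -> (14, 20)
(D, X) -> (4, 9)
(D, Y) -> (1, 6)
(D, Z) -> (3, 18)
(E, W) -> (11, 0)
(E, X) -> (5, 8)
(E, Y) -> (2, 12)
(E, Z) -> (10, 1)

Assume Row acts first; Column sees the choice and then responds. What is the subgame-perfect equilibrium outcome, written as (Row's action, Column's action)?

(C, X)

Backward induction with Row moving first.
- A → Column plays X (best of 1, 14, 0, 11); Row gets 17.
- B → Column plays X (best of 4, 19, 8, 6); Row gets 8.
- C → Column plays X (best of 0, 9, 6, 3); Row gets 19.
- D → Column plays W (best of 20, 9, 6, 18); Row gets 14.
- E → Column plays Y (best of 0, 8, 12, 1); Row gets 2.
Row's induced payoffs are 17, 8, 19, 14, 2, so Row commits to C. Subgame-perfect outcome: (C, X) with payoffs (19, 9).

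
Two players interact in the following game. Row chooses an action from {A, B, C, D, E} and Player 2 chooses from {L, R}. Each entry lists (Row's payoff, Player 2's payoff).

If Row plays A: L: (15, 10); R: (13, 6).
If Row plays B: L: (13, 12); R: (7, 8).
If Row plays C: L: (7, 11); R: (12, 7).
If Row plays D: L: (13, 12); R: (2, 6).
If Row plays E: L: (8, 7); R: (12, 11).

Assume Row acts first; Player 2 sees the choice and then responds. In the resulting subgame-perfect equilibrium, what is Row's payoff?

Player 2 best-responds to each possible Row move:
- A: BR = L, leader payoff 15.
- B: BR = L, leader payoff 13.
- C: BR = L, leader payoff 7.
- D: BR = L, leader payoff 13.
- E: BR = R, leader payoff 12.
Row's induced payoffs are 15, 13, 7, 13, 12, so Row commits to A. Subgame-perfect outcome: (A, L) with payoffs (15, 10).

15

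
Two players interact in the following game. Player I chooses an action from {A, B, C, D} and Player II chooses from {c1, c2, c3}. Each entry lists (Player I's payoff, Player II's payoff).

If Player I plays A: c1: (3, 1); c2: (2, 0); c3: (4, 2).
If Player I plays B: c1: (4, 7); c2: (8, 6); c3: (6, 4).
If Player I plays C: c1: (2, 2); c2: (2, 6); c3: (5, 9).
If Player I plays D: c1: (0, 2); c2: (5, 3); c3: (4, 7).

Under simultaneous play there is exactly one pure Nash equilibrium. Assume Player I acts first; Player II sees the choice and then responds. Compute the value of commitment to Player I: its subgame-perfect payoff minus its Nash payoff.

1

Player II best-responds to each possible Player I move:
- A: BR = c3, leader payoff 4.
- B: BR = c1, leader payoff 4.
- C: BR = c3, leader payoff 5.
- D: BR = c3, leader payoff 4.
Maximizing over 4, 4, 5, 4, Player I chooses C. Subgame-perfect outcome: (C, c3) with payoffs (5, 9).
Under simultaneous play:
Player I's best replies: c1→B; c2→B; c3→B.
Player II's best replies: A→c3; B→c1; C→c3; D→c3.
Only (B, c1) has each player best-responding; Nash payoffs (4, 7).
Player I's commitment gain: 5 − 4 = 1.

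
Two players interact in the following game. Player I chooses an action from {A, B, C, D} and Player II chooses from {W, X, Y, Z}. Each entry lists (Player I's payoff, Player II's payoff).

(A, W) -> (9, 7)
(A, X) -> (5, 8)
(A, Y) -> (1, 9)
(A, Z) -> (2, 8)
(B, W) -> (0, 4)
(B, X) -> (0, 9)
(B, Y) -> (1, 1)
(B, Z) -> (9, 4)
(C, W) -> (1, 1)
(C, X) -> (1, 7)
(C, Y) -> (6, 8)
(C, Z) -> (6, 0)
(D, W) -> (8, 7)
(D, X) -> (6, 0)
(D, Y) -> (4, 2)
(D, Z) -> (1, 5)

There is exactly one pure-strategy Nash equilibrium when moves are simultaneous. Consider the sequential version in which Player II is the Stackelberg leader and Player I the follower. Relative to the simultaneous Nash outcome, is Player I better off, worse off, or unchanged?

Player I best-responds to each possible Player II move:
- W → Player I plays A (best of 9, 0, 1, 8); Player II gets 7.
- X → Player I plays D (best of 5, 0, 1, 6); Player II gets 0.
- Y → Player I plays C (best of 1, 1, 6, 4); Player II gets 8.
- Z → Player I plays B (best of 2, 9, 6, 1); Player II gets 4.
Player II's induced payoffs are 7, 0, 8, 4, so Player II commits to Y. Subgame-perfect outcome: (C, Y) with payoffs (6, 8).
For the simultaneous game, intersect best replies.
Player I's best replies: W→A; X→D; Y→C; Z→B.
Player II's best replies: A→Y; B→X; C→Y; D→W.
The unique mutual best reply is (C, Y), giving (6, 8).
Player I earns 6 sequentially versus 6 at the Nash outcome: unchanged.

unchanged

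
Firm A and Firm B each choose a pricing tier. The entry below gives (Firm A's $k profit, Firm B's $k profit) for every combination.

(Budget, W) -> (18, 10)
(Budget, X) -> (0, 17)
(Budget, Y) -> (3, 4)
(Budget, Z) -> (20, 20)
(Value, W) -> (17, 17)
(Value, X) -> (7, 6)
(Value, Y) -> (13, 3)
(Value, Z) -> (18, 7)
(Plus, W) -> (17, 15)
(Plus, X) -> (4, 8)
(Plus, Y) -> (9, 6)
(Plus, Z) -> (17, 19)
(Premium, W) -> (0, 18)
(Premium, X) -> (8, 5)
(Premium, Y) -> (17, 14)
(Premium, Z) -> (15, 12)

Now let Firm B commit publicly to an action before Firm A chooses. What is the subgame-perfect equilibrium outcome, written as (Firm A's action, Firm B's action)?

(Budget, Z)

Work backward from Firm A's decision.
- W: Firm A compares 18, 17, 17, 0 and picks Budget; Firm B would get 10.
- X: Firm A compares 0, 7, 4, 8 and picks Premium; Firm B would get 5.
- Y: Firm A compares 3, 13, 9, 17 and picks Premium; Firm B would get 14.
- Z: Firm A compares 20, 18, 17, 15 and picks Budget; Firm B would get 20.
Maximizing over 10, 5, 14, 20, Firm B chooses Z. Subgame-perfect outcome: (Budget, Z) with payoffs (20, 20).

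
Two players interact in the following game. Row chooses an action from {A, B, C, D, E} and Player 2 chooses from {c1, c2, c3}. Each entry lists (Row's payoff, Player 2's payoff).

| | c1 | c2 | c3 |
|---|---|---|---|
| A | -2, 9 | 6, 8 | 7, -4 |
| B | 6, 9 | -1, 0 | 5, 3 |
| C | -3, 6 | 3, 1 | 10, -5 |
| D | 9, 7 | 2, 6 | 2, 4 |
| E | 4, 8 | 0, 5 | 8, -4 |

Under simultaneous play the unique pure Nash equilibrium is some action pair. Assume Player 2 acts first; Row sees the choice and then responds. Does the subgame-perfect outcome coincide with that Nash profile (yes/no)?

no

Row best-responds to each possible Player 2 move:
- c1: Row compares -2, 6, -3, 9, 4 and picks D; Player 2 would get 7.
- c2: Row compares 6, -1, 3, 2, 0 and picks A; Player 2 would get 8.
- c3: Row compares 7, 5, 10, 2, 8 and picks C; Player 2 would get -5.
Among 7, 8, -5, the best is 8 at c2. Subgame-perfect outcome: (A, c2) with payoffs (6, 8).
For the simultaneous game, intersect best replies.
Row's best replies: c1→D; c2→A; c3→C.
Player 2's best replies: A→c1; B→c1; C→c1; D→c1; E→c1.
Only (D, c1) has each player best-responding; Nash payoffs (9, 7).
Sequential outcome (A, c2) differs from the Nash profile (D, c1).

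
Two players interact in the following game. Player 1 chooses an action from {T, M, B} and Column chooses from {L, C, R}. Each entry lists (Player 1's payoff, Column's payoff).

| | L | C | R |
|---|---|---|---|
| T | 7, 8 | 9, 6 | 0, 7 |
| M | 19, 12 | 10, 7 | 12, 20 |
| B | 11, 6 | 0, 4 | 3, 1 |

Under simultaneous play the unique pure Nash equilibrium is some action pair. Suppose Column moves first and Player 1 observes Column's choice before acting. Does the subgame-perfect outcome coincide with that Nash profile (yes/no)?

yes

Backward induction with Column moving first.
- L: BR = M, leader payoff 12.
- C: BR = M, leader payoff 7.
- R: BR = M, leader payoff 20.
Among 12, 7, 20, the best is 20 at R. Subgame-perfect outcome: (M, R) with payoffs (12, 20).
For the simultaneous game, intersect best replies.
Player 1's best replies: L→M; C→M; R→M.
Column's best replies: T→L; M→R; B→L.
Only (M, R) has each player best-responding; Nash payoffs (12, 20).
Sequential outcome (M, R) coincides with the Nash profile (M, R).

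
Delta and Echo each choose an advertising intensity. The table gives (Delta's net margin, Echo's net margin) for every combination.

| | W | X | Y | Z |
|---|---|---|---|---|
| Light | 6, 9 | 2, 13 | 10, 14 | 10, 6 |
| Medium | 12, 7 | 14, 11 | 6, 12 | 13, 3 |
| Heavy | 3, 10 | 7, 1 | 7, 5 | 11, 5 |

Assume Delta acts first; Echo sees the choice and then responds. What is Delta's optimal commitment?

Backward induction with Delta moving first.
- Light: BR = Y, leader payoff 10.
- Medium: BR = Y, leader payoff 6.
- Heavy: BR = W, leader payoff 3.
Delta's induced payoffs are 10, 6, 3, so Delta commits to Light. Subgame-perfect outcome: (Light, Y) with payoffs (10, 14).

Light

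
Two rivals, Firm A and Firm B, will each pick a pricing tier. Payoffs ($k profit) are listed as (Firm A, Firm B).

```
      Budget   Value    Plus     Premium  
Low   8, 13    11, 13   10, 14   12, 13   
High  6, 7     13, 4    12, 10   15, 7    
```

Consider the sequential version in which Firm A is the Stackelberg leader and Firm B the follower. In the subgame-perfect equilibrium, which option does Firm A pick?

High

Firm B best-responds to each possible Firm A move:
- Low: BR = Plus, leader payoff 10.
- High: BR = Plus, leader payoff 12.
Among 10, 12, the best is 12 at High. Subgame-perfect outcome: (High, Plus) with payoffs (12, 10).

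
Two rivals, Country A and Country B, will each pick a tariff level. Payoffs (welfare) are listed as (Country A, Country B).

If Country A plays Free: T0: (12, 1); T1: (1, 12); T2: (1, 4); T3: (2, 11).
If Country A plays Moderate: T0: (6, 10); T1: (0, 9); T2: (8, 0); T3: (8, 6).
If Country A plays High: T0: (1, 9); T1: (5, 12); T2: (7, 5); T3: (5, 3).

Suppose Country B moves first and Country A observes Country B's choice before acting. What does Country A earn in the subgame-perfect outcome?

Work backward from Country A's decision.
- T0 → Country A plays Free (best of 12, 6, 1); Country B gets 1.
- T1 → Country A plays High (best of 1, 0, 5); Country B gets 12.
- T2 → Country A plays Moderate (best of 1, 8, 7); Country B gets 0.
- T3 → Country A plays Moderate (best of 2, 8, 5); Country B gets 6.
Country B's induced payoffs are 1, 12, 0, 6, so Country B commits to T1. Subgame-perfect outcome: (High, T1) with payoffs (5, 12).

5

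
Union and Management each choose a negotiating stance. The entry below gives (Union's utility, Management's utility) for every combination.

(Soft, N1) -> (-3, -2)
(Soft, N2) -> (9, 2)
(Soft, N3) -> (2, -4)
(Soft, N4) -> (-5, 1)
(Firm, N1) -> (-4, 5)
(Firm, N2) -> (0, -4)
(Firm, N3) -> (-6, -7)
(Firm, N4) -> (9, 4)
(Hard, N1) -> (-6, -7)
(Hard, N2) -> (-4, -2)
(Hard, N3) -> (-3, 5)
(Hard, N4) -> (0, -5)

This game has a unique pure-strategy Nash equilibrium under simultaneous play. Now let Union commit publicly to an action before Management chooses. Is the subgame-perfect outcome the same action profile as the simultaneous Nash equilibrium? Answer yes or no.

yes

Backward induction with Union moving first.
- Soft: BR = N2, leader payoff 9.
- Firm: BR = N1, leader payoff -4.
- Hard: BR = N3, leader payoff -3.
Maximizing over 9, -4, -3, Union chooses Soft. Subgame-perfect outcome: (Soft, N2) with payoffs (9, 2).
Now find the simultaneous Nash equilibrium.
Union's best replies: N1→Soft; N2→Soft; N3→Soft; N4→Firm.
Management's best replies: Soft→N2; Firm→N1; Hard→N3.
Only (Soft, N2) has each player best-responding; Nash payoffs (9, 2).
Sequential outcome (Soft, N2) coincides with the Nash profile (Soft, N2).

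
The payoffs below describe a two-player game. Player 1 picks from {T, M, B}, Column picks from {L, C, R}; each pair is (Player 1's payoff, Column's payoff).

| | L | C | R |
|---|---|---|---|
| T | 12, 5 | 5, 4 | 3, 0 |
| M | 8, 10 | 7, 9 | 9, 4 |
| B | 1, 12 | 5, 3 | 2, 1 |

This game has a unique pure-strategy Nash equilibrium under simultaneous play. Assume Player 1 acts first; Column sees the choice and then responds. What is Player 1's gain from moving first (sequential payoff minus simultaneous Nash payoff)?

Backward induction with Player 1 moving first.
- T → Column plays L (best of 5, 4, 0); Player 1 gets 12.
- M → Column plays L (best of 10, 9, 4); Player 1 gets 8.
- B → Column plays L (best of 12, 3, 1); Player 1 gets 1.
Among 12, 8, 1, the best is 12 at T. Subgame-perfect outcome: (T, L) with payoffs (12, 5).
Now find the simultaneous Nash equilibrium.
Player 1's best replies: L→T; C→M; R→M.
Column's best replies: T→L; M→L; B→L.
Only (T, L) has each player best-responding; Nash payoffs (12, 5).
Player 1's commitment gain: 12 − 12 = 0.

0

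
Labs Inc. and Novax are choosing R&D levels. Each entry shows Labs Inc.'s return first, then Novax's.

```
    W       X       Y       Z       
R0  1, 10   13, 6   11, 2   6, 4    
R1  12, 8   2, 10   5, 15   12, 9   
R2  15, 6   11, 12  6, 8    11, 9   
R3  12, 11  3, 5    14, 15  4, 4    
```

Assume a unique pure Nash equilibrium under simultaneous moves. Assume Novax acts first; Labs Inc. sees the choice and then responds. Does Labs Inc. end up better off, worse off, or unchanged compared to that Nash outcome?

unchanged

Labs Inc. best-responds to each possible Novax move:
- W → Labs Inc. plays R2 (best of 1, 12, 15, 12); Novax gets 6.
- X → Labs Inc. plays R0 (best of 13, 2, 11, 3); Novax gets 6.
- Y → Labs Inc. plays R3 (best of 11, 5, 6, 14); Novax gets 15.
- Z → Labs Inc. plays R1 (best of 6, 12, 11, 4); Novax gets 9.
Among 6, 6, 15, 9, the best is 15 at Y. Subgame-perfect outcome: (R3, Y) with payoffs (14, 15).
Under simultaneous play:
Labs Inc.'s best replies: W→R2; X→R0; Y→R3; Z→R1.
Novax's best replies: R0→W; R1→Y; R2→X; R3→Y.
The unique mutual best reply is (R3, Y), giving (14, 15).
Labs Inc. earns 14 sequentially versus 14 at the Nash outcome: unchanged.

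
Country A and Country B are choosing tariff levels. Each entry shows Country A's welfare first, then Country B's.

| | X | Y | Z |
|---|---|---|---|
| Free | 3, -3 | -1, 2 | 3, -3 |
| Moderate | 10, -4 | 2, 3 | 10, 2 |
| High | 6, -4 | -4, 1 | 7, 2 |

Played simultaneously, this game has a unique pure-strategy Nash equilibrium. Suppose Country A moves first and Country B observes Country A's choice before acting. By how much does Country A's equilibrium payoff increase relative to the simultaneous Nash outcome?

5

Country B best-responds to each possible Country A move:
- Free: Country B compares -3, 2, -3 and picks Y; Country A would get -1.
- Moderate: Country B compares -4, 3, 2 and picks Y; Country A would get 2.
- High: Country B compares -4, 1, 2 and picks Z; Country A would get 7.
Maximizing over -1, 2, 7, Country A chooses High. Subgame-perfect outcome: (High, Z) with payoffs (7, 2).
For the simultaneous game, intersect best replies.
Country A's best replies: X→Moderate; Y→Moderate; Z→Moderate.
Country B's best replies: Free→Y; Moderate→Y; High→Z.
Only (Moderate, Y) has each player best-responding; Nash payoffs (2, 3).
Country A's commitment gain: 7 − 2 = 5.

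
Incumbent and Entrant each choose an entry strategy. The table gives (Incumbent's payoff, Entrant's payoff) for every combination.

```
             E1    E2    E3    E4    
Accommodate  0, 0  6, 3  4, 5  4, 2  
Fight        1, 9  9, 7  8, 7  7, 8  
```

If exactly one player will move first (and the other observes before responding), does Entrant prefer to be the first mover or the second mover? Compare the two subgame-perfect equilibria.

If Incumbent leads: Entrant's best replies are Accommodate→E3, Fight→E1; Incumbent's induced payoffs 4, 1; outcome (Accommodate, E3), payoffs (4, 5).
If Entrant leads: Incumbent's best replies are E1→Fight, E2→Fight, E3→Fight, E4→Fight; Entrant's induced payoffs 9, 7, 7, 8; outcome (Fight, E1), payoffs (1, 9).
Entrant gets 9 moving first and 5 moving second, so Entrant prefers to move first.

first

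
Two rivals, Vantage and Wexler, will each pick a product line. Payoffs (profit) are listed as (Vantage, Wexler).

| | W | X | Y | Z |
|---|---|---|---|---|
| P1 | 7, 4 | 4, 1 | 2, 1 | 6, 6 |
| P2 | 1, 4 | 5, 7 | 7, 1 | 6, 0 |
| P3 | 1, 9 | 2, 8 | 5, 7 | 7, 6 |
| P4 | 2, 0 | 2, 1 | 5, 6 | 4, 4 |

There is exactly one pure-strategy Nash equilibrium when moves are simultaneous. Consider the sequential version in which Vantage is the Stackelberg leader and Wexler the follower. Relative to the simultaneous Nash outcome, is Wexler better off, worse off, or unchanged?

Solve by backward induction (Vantage leads).
- P1 → Wexler plays Z (best of 4, 1, 1, 6); Vantage gets 6.
- P2 → Wexler plays X (best of 4, 7, 1, 0); Vantage gets 5.
- P3 → Wexler plays W (best of 9, 8, 7, 6); Vantage gets 1.
- P4 → Wexler plays Y (best of 0, 1, 6, 4); Vantage gets 5.
Maximizing over 6, 5, 1, 5, Vantage chooses P1. Subgame-perfect outcome: (P1, Z) with payoffs (6, 6).
Under simultaneous play:
Vantage's best replies: W→P1; X→P2; Y→P2; Z→P3.
Wexler's best replies: P1→Z; P2→X; P3→W; P4→Y.
Only (P2, X) has each player best-responding; Nash payoffs (5, 7).
Wexler earns 6 sequentially versus 7 at the Nash outcome: worse off.

worse off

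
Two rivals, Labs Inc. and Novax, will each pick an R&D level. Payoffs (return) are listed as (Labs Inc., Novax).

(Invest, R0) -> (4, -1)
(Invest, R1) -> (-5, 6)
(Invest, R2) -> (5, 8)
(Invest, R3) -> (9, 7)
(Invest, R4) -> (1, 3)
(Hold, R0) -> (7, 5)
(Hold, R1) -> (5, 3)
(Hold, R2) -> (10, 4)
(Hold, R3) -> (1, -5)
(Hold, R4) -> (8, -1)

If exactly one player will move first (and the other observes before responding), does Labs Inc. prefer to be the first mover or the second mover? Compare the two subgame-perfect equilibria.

If Labs Inc. leads: Novax's best replies are Invest→R2, Hold→R0; Labs Inc.'s induced payoffs 5, 7; outcome (Hold, R0), payoffs (7, 5).
If Novax leads: Labs Inc.'s best replies are R0→Hold, R1→Hold, R2→Hold, R3→Invest, R4→Hold; Novax's induced payoffs 5, 3, 4, 7, -1; outcome (Invest, R3), payoffs (9, 7).
Labs Inc. gets 7 moving first and 9 moving second, so Labs Inc. prefers to move second.

second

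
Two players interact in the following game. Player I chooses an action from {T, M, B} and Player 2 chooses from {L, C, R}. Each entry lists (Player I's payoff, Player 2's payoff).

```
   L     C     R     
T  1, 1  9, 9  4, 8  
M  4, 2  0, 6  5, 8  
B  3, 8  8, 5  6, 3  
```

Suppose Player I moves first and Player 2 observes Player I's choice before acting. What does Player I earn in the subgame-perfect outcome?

9

Solve by backward induction (Player I leads).
- T: BR = C, leader payoff 9.
- M: BR = R, leader payoff 5.
- B: BR = L, leader payoff 3.
Maximizing over 9, 5, 3, Player I chooses T. Subgame-perfect outcome: (T, C) with payoffs (9, 9).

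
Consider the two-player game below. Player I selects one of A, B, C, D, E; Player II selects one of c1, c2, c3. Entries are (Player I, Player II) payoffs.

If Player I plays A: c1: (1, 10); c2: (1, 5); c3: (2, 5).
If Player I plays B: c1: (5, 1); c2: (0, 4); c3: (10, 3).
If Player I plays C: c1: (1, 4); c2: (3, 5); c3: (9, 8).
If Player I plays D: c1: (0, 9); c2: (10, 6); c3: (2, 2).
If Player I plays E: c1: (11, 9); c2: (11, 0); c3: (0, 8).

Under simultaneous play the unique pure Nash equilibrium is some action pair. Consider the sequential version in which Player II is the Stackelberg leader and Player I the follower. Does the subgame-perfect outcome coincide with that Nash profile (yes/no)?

yes

Work backward from Player I's decision.
- c1: BR = E, leader payoff 9.
- c2: BR = E, leader payoff 0.
- c3: BR = B, leader payoff 3.
Maximizing over 9, 0, 3, Player II chooses c1. Subgame-perfect outcome: (E, c1) with payoffs (11, 9).
Now find the simultaneous Nash equilibrium.
Player I's best replies: c1→E; c2→E; c3→B.
Player II's best replies: A→c1; B→c2; C→c3; D→c1; E→c1.
The unique mutual best reply is (E, c1), giving (11, 9).
Sequential outcome (E, c1) coincides with the Nash profile (E, c1).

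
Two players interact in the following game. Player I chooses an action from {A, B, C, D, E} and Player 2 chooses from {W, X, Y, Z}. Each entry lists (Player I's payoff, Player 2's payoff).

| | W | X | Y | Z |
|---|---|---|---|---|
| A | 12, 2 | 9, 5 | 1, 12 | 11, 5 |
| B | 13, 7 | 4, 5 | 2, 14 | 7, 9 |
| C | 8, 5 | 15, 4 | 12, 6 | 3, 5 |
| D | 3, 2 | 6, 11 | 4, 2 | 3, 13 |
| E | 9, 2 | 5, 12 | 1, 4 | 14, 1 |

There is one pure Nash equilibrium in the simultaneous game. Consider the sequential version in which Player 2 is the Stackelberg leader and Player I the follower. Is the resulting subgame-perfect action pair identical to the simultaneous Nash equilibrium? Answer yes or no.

no

Player I best-responds to each possible Player 2 move:
- W → Player I plays B (best of 12, 13, 8, 3, 9); Player 2 gets 7.
- X → Player I plays C (best of 9, 4, 15, 6, 5); Player 2 gets 4.
- Y → Player I plays C (best of 1, 2, 12, 4, 1); Player 2 gets 6.
- Z → Player I plays E (best of 11, 7, 3, 3, 14); Player 2 gets 1.
Among 7, 4, 6, 1, the best is 7 at W. Subgame-perfect outcome: (B, W) with payoffs (13, 7).
For the simultaneous game, intersect best replies.
Player I's best replies: W→B; X→C; Y→C; Z→E.
Player 2's best replies: A→Y; B→Y; C→Y; D→Z; E→X.
The unique mutual best reply is (C, Y), giving (12, 6).
Sequential outcome (B, W) differs from the Nash profile (C, Y).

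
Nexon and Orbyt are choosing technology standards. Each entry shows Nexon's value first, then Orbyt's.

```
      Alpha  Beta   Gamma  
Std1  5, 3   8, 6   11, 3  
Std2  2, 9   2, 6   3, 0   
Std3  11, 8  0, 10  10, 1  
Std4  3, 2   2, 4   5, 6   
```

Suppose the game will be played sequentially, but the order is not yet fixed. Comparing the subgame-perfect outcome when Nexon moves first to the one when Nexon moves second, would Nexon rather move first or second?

If Nexon leads: Orbyt's best replies are Std1→Beta, Std2→Alpha, Std3→Beta, Std4→Gamma; Nexon's induced payoffs 8, 2, 0, 5; outcome (Std1, Beta), payoffs (8, 6).
If Orbyt leads: Nexon's best replies are Alpha→Std3, Beta→Std1, Gamma→Std1; Orbyt's induced payoffs 8, 6, 3; outcome (Std3, Alpha), payoffs (11, 8).
Nexon gets 8 moving first and 11 moving second, so Nexon prefers to move second.

second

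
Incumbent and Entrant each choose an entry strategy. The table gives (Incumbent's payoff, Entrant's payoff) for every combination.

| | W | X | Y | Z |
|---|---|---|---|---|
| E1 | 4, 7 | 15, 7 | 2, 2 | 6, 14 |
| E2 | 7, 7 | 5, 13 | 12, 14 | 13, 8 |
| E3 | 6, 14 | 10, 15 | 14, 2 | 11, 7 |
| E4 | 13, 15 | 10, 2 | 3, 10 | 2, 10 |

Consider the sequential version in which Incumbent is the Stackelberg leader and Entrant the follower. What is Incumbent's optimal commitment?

Backward induction with Incumbent moving first.
- E1: BR = Z, leader payoff 6.
- E2: BR = Y, leader payoff 12.
- E3: BR = X, leader payoff 10.
- E4: BR = W, leader payoff 13.
Maximizing over 6, 12, 10, 13, Incumbent chooses E4. Subgame-perfect outcome: (E4, W) with payoffs (13, 15).

E4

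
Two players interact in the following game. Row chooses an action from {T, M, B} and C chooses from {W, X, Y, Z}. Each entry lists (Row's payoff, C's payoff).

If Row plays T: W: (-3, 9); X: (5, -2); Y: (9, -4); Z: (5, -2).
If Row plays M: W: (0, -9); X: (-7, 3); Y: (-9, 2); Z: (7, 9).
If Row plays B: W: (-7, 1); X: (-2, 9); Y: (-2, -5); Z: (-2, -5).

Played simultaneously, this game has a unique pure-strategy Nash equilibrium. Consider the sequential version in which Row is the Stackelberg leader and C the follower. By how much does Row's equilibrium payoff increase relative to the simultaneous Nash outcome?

Work backward from C's decision.
- T: C compares 9, -2, -4, -2 and picks W; Row would get -3.
- M: C compares -9, 3, 2, 9 and picks Z; Row would get 7.
- B: C compares 1, 9, -5, -5 and picks X; Row would get -2.
Row's induced payoffs are -3, 7, -2, so Row commits to M. Subgame-perfect outcome: (M, Z) with payoffs (7, 9).
Under simultaneous play:
Row's best replies: W→M; X→T; Y→T; Z→M.
C's best replies: T→W; M→Z; B→X.
The unique mutual best reply is (M, Z), giving (7, 9).
Row's commitment gain: 7 − 7 = 0.

0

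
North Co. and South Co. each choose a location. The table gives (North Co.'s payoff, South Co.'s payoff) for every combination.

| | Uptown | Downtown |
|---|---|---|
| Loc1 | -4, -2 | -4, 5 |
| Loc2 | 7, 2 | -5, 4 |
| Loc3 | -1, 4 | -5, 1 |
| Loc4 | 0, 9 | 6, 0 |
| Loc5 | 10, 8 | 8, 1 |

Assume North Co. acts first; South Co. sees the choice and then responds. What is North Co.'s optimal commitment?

Loc5

Work backward from South Co.'s decision.
- Loc1: South Co. compares -2, 5 and picks Downtown; North Co. would get -4.
- Loc2: South Co. compares 2, 4 and picks Downtown; North Co. would get -5.
- Loc3: South Co. compares 4, 1 and picks Uptown; North Co. would get -1.
- Loc4: South Co. compares 9, 0 and picks Uptown; North Co. would get 0.
- Loc5: South Co. compares 8, 1 and picks Uptown; North Co. would get 10.
Maximizing over -4, -5, -1, 0, 10, North Co. chooses Loc5. Subgame-perfect outcome: (Loc5, Uptown) with payoffs (10, 8).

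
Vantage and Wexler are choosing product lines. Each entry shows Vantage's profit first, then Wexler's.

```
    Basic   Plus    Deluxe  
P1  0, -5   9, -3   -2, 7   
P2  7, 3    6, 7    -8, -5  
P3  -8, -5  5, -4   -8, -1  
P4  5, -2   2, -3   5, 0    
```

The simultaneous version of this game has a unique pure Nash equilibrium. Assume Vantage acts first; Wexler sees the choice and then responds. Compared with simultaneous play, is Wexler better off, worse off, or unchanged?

Work backward from Wexler's decision.
- P1: Wexler compares -5, -3, 7 and picks Deluxe; Vantage would get -2.
- P2: Wexler compares 3, 7, -5 and picks Plus; Vantage would get 6.
- P3: Wexler compares -5, -4, -1 and picks Deluxe; Vantage would get -8.
- P4: Wexler compares -2, -3, 0 and picks Deluxe; Vantage would get 5.
Maximizing over -2, 6, -8, 5, Vantage chooses P2. Subgame-perfect outcome: (P2, Plus) with payoffs (6, 7).
For the simultaneous game, intersect best replies.
Vantage's best replies: Basic→P2; Plus→P1; Deluxe→P4.
Wexler's best replies: P1→Deluxe; P2→Plus; P3→Deluxe; P4→Deluxe.
The unique mutual best reply is (P4, Deluxe), giving (5, 0).
Wexler earns 7 sequentially versus 0 at the Nash outcome: better off.

better off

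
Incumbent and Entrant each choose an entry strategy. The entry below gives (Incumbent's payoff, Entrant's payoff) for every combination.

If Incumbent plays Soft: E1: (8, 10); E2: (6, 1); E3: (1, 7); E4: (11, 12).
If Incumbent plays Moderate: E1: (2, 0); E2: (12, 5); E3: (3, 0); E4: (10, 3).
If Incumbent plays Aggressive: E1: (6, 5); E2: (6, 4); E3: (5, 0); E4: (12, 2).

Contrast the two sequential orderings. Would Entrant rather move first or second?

first

If Incumbent leads: Entrant's best replies are Soft→E4, Moderate→E2, Aggressive→E1; Incumbent's induced payoffs 11, 12, 6; outcome (Moderate, E2), payoffs (12, 5).
If Entrant leads: Incumbent's best replies are E1→Soft, E2→Moderate, E3→Aggressive, E4→Aggressive; Entrant's induced payoffs 10, 5, 0, 2; outcome (Soft, E1), payoffs (8, 10).
Entrant gets 10 moving first and 5 moving second, so Entrant prefers to move first.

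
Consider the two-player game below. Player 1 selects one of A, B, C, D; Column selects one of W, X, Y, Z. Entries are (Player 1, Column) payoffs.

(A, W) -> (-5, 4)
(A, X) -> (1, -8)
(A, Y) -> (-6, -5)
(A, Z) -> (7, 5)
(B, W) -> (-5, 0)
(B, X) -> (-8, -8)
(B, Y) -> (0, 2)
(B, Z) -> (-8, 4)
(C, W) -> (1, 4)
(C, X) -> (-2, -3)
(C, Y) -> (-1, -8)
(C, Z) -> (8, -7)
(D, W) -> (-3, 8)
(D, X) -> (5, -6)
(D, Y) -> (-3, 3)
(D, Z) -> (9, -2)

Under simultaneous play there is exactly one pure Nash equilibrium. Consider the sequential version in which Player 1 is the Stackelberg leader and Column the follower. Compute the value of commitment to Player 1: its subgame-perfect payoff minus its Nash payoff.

Backward induction with Player 1 moving first.
- A: Column compares 4, -8, -5, 5 and picks Z; Player 1 would get 7.
- B: Column compares 0, -8, 2, 4 and picks Z; Player 1 would get -8.
- C: Column compares 4, -3, -8, -7 and picks W; Player 1 would get 1.
- D: Column compares 8, -6, 3, -2 and picks W; Player 1 would get -3.
Player 1's induced payoffs are 7, -8, 1, -3, so Player 1 commits to A. Subgame-perfect outcome: (A, Z) with payoffs (7, 5).
Now find the simultaneous Nash equilibrium.
Player 1's best replies: W→C; X→D; Y→B; Z→D.
Column's best replies: A→Z; B→Z; C→W; D→W.
The unique mutual best reply is (C, W), giving (1, 4).
Player 1's commitment gain: 7 − 1 = 6.

6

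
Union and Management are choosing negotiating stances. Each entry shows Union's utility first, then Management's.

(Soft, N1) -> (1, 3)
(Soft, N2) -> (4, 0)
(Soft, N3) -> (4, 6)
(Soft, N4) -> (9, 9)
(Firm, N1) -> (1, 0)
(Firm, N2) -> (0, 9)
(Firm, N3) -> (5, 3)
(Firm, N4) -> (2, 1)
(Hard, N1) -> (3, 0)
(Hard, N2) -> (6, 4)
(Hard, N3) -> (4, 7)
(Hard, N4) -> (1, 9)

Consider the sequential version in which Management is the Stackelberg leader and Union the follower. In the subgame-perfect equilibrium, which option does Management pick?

N4

Solve by backward induction (Management leads).
- N1: BR = Hard, leader payoff 0.
- N2: BR = Hard, leader payoff 4.
- N3: BR = Firm, leader payoff 3.
- N4: BR = Soft, leader payoff 9.
Maximizing over 0, 4, 3, 9, Management chooses N4. Subgame-perfect outcome: (Soft, N4) with payoffs (9, 9).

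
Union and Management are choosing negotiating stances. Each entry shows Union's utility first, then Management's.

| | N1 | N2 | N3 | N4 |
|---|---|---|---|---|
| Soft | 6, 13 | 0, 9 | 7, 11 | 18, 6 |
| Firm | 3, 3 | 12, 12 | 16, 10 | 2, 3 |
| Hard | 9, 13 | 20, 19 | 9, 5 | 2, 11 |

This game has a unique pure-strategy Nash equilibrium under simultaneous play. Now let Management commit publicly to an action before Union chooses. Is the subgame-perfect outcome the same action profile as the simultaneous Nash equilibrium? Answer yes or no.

yes

Union best-responds to each possible Management move:
- N1: Union compares 6, 3, 9 and picks Hard; Management would get 13.
- N2: Union compares 0, 12, 20 and picks Hard; Management would get 19.
- N3: Union compares 7, 16, 9 and picks Firm; Management would get 10.
- N4: Union compares 18, 2, 2 and picks Soft; Management would get 6.
Management's induced payoffs are 13, 19, 10, 6, so Management commits to N2. Subgame-perfect outcome: (Hard, N2) with payoffs (20, 19).
Under simultaneous play:
Union's best replies: N1→Hard; N2→Hard; N3→Firm; N4→Soft.
Management's best replies: Soft→N1; Firm→N2; Hard→N2.
Only (Hard, N2) has each player best-responding; Nash payoffs (20, 19).
Sequential outcome (Hard, N2) coincides with the Nash profile (Hard, N2).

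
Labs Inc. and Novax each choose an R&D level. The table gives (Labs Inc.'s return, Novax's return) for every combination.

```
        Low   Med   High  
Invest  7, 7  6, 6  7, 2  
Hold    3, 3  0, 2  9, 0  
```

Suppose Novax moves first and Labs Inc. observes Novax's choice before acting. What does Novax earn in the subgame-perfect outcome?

7

Labs Inc. best-responds to each possible Novax move:
- Low: Labs Inc. compares 7, 3 and picks Invest; Novax would get 7.
- Med: Labs Inc. compares 6, 0 and picks Invest; Novax would get 6.
- High: Labs Inc. compares 7, 9 and picks Hold; Novax would get 0.
Among 7, 6, 0, the best is 7 at Low. Subgame-perfect outcome: (Invest, Low) with payoffs (7, 7).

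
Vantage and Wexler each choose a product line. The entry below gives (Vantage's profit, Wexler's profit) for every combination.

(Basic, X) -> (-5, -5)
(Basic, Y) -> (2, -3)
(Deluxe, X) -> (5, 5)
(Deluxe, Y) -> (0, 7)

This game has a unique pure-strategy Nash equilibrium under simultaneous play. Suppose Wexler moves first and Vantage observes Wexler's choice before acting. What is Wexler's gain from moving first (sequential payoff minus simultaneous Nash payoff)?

Vantage best-responds to each possible Wexler move:
- X: Vantage compares -5, 5 and picks Deluxe; Wexler would get 5.
- Y: Vantage compares 2, 0 and picks Basic; Wexler would get -3.
Maximizing over 5, -3, Wexler chooses X. Subgame-perfect outcome: (Deluxe, X) with payoffs (5, 5).
For the simultaneous game, intersect best replies.
Vantage's best replies: X→Deluxe; Y→Basic.
Wexler's best replies: Basic→Y; Deluxe→Y.
The unique mutual best reply is (Basic, Y), giving (2, -3).
Wexler's commitment gain: 5 − -3 = 8.

8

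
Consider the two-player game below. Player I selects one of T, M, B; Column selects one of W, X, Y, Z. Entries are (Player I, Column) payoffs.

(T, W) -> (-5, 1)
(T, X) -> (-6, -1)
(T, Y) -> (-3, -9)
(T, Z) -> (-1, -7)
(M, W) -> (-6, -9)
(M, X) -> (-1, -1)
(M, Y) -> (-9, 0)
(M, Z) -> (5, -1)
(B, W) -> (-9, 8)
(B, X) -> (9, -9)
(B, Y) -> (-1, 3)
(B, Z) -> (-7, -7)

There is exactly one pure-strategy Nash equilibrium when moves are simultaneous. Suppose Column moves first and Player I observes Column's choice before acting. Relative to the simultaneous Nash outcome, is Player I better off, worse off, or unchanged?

better off

Solve by backward induction (Column leads).
- W: BR = T, leader payoff 1.
- X: BR = B, leader payoff -9.
- Y: BR = B, leader payoff 3.
- Z: BR = M, leader payoff -1.
Column's induced payoffs are 1, -9, 3, -1, so Column commits to Y. Subgame-perfect outcome: (B, Y) with payoffs (-1, 3).
For the simultaneous game, intersect best replies.
Player I's best replies: W→T; X→B; Y→B; Z→M.
Column's best replies: T→W; M→Y; B→W.
The unique mutual best reply is (T, W), giving (-5, 1).
Player I earns -1 sequentially versus -5 at the Nash outcome: better off.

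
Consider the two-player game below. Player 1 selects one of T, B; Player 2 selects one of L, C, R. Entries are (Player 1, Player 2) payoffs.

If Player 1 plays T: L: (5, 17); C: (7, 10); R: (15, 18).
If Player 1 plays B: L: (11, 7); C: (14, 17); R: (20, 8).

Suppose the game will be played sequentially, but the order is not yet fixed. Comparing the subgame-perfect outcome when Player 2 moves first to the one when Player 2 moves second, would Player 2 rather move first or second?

If Player 1 leads: Player 2's best replies are T→R, B→C; Player 1's induced payoffs 15, 14; outcome (T, R), payoffs (15, 18).
If Player 2 leads: Player 1's best replies are L→B, C→B, R→B; Player 2's induced payoffs 7, 17, 8; outcome (B, C), payoffs (14, 17).
Player 2 gets 17 moving first and 18 moving second, so Player 2 prefers to move second.

second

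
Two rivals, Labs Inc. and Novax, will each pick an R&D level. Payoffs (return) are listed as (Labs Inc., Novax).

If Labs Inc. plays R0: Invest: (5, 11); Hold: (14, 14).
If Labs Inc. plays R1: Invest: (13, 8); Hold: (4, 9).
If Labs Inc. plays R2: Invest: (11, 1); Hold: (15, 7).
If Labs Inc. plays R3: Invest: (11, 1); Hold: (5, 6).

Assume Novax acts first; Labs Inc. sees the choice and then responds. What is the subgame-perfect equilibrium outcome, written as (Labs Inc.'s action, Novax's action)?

Backward induction with Novax moving first.
- Invest: Labs Inc. compares 5, 13, 11, 11 and picks R1; Novax would get 8.
- Hold: Labs Inc. compares 14, 4, 15, 5 and picks R2; Novax would get 7.
Novax's induced payoffs are 8, 7, so Novax commits to Invest. Subgame-perfect outcome: (R1, Invest) with payoffs (13, 8).

(R1, Invest)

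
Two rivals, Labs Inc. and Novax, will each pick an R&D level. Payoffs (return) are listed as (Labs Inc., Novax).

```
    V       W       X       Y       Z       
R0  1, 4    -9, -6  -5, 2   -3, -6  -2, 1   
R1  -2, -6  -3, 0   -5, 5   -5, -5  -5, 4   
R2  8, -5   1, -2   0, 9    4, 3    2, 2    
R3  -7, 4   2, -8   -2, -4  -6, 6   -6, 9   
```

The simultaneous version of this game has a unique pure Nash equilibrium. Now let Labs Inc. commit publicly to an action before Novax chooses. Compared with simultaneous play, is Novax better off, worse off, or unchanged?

worse off

Solve by backward induction (Labs Inc. leads).
- R0 → Novax plays V (best of 4, -6, 2, -6, 1); Labs Inc. gets 1.
- R1 → Novax plays X (best of -6, 0, 5, -5, 4); Labs Inc. gets -5.
- R2 → Novax plays X (best of -5, -2, 9, 3, 2); Labs Inc. gets 0.
- R3 → Novax plays Z (best of 4, -8, -4, 6, 9); Labs Inc. gets -6.
Labs Inc.'s induced payoffs are 1, -5, 0, -6, so Labs Inc. commits to R0. Subgame-perfect outcome: (R0, V) with payoffs (1, 4).
For the simultaneous game, intersect best replies.
Labs Inc.'s best replies: V→R2; W→R3; X→R2; Y→R2; Z→R2.
Novax's best replies: R0→V; R1→X; R2→X; R3→Z.
Only (R2, X) has each player best-responding; Nash payoffs (0, 9).
Novax earns 4 sequentially versus 9 at the Nash outcome: worse off.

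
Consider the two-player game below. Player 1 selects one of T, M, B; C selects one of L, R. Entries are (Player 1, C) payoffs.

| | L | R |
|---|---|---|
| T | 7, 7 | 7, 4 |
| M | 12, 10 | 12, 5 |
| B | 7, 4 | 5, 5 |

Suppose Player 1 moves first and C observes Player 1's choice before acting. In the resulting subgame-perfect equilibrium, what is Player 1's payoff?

Solve by backward induction (Player 1 leads).
- T: C compares 7, 4 and picks L; Player 1 would get 7.
- M: C compares 10, 5 and picks L; Player 1 would get 12.
- B: C compares 4, 5 and picks R; Player 1 would get 5.
Maximizing over 7, 12, 5, Player 1 chooses M. Subgame-perfect outcome: (M, L) with payoffs (12, 10).

12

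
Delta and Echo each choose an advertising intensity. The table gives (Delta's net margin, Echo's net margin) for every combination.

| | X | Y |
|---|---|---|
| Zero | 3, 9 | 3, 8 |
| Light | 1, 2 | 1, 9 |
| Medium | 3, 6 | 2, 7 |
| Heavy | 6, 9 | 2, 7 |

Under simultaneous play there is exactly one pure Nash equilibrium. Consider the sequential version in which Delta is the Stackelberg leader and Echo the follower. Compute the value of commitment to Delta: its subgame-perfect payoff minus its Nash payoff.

0

Backward induction with Delta moving first.
- Zero → Echo plays X (best of 9, 8); Delta gets 3.
- Light → Echo plays Y (best of 2, 9); Delta gets 1.
- Medium → Echo plays Y (best of 6, 7); Delta gets 2.
- Heavy → Echo plays X (best of 9, 7); Delta gets 6.
Delta's induced payoffs are 3, 1, 2, 6, so Delta commits to Heavy. Subgame-perfect outcome: (Heavy, X) with payoffs (6, 9).
For the simultaneous game, intersect best replies.
Delta's best replies: X→Heavy; Y→Zero.
Echo's best replies: Zero→X; Light→Y; Medium→Y; Heavy→X.
The unique mutual best reply is (Heavy, X), giving (6, 9).
Delta's commitment gain: 6 − 6 = 0.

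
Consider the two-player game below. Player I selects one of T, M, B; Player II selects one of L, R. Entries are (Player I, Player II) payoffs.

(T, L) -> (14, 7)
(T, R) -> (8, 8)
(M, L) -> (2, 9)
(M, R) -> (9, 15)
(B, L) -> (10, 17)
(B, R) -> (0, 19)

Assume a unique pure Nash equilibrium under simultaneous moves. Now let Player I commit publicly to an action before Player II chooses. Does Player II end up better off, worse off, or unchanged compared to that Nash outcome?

Player II best-responds to each possible Player I move:
- T: BR = R, leader payoff 8.
- M: BR = R, leader payoff 9.
- B: BR = R, leader payoff 0.
Player I's induced payoffs are 8, 9, 0, so Player I commits to M. Subgame-perfect outcome: (M, R) with payoffs (9, 15).
For the simultaneous game, intersect best replies.
Player I's best replies: L→T; R→M.
Player II's best replies: T→R; M→R; B→R.
Only (M, R) has each player best-responding; Nash payoffs (9, 15).
Player II earns 15 sequentially versus 15 at the Nash outcome: unchanged.

unchanged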